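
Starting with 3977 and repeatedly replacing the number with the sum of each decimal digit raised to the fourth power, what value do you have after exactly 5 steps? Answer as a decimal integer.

3977 → 3⁴ + 9⁴ + 7⁴ + 7⁴ = 11444
11444 → 1⁴ + 1⁴ + 4⁴ + 4⁴ + 4⁴ = 770
770 → 7⁴ + 7⁴ + 0⁴ = 4802
4802 → 4⁴ + 8⁴ + 0⁴ + 2⁴ = 4368
4368 → 4⁴ + 3⁴ + 6⁴ + 8⁴ = 5729

5729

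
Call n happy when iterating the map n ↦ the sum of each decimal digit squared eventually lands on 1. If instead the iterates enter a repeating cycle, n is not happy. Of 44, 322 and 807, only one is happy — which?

44

44: 44 → 32 → 13 → 10 → 1  — reaches 1 (happy)
322: 322 → 17 → 50 → 25 → 29 → 85 → 89 → 145 → 42 → 20 → 4 → 16 → 37 → 58 → 89  — repeats 89 (not happy)
807: 807 → 113 → 11 → 2 → 4 → 16 → 37 → 58 → 89 → 145 → 42 → 20 → 4  — repeats 4 (not happy)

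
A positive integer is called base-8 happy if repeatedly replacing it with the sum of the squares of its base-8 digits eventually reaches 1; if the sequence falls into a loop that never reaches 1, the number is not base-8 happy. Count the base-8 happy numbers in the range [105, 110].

1

105: 105 → 27 → 18 → 8 → 1  — base-8 happy
106: 106 → 30 → 45 → 50 → 40 → 25 → 10 → 5 → 25  — not base-8 happy
107: 107 → 35 → 25 → 10 → 5 → 25  — not base-8 happy
108: 108 → 42 → 29 → 34 → 20 → 20  — not base-8 happy
109: 109 → 51 → 45 → 50 → 40 → 25 → 10 → 5 → 25  — not base-8 happy
110: 110 → 62 → 85 → 30 → 45 → 50 → 40 → 25 → 10 → 5 → 25  — not base-8 happy
base-8 happy: 105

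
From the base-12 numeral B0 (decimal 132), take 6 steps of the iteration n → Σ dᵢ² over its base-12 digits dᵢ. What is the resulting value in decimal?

132 = (11,0)_12 → 11² + 0² = 121
121 = (10,1)_12 → 10² + 1² = 101
101 = (8,5)_12 → 8² + 5² = 89
89 = (7,5)_12 → 7² + 5² = 74
74 = (6,2)_12 → 6² + 2² = 40
40 = (3,4)_12 → 3² + 4² = 25

25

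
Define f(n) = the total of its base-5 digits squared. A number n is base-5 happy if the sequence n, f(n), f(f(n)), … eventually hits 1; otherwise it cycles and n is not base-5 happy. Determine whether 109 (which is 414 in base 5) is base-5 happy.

109 = (4,1,4)_5 → 4² + 1² + 4² = 33
33 = (1,1,3)_5 → 1² + 1² + 3² = 11
11 = (2,1)_5 → 2² + 1² = 5
5 = (1,0)_5 → 1² + 0² = 1  — reached 1.

base-5 happy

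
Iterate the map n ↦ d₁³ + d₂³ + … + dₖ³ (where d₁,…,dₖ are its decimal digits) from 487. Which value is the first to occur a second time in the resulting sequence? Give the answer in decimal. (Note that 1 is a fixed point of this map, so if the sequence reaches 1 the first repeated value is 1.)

487 → 4³ + 8³ + 7³ = 919
919 → 9³ + 1³ + 9³ = 1459
1459 → 1³ + 4³ + 5³ + 9³ = 919  — 919 already appeared earlier.

919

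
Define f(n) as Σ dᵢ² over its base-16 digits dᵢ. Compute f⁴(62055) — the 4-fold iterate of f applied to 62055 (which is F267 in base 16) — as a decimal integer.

260

62055 = (15,2,6,7)_16 → 314
314 = (1,3,10)_16 → 110
110 = (6,14)_16 → 232
232 = (14,8)_16 → 260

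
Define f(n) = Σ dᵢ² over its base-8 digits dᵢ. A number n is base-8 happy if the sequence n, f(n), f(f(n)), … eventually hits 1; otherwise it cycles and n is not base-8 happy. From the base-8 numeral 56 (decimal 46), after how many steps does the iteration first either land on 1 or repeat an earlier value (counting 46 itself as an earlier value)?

46 = (5,6)_8 → 61
61 = (7,5)_8 → 74
74 = (1,1,2)_8 → 6
6 = (6)_8 → 36
36 = (4,4)_8 → 32
32 = (4,0)_8 → 16
16 = (2,0)_8 → 4
4 = (4)_8 → 16  — 16 repeats.
That took 8 steps.

8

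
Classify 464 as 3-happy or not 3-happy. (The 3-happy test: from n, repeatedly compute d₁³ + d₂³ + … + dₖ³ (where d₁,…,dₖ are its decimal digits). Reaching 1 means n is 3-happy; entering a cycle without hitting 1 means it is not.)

464 → 4³ + 6³ + 4³ = 64 + 216 + 64 = 344
344 → 3³ + 4³ + 4³ = 27 + 64 + 64 = 155
155 → 1³ + 5³ + 5³ = 1 + 125 + 125 = 251
251 → 2³ + 5³ + 1³ = 8 + 125 + 1 = 134
134 → 1³ + 3³ + 4³ = 1 + 27 + 64 = 92
92 → 9³ + 2³ = 729 + 8 = 737
737 → 7³ + 3³ + 7³ = 343 + 27 + 343 = 713
713 → 7³ + 1³ + 3³ = 343 + 1 + 27 = 371
371 → 3³ + 7³ + 1³ = 27 + 343 + 1 = 371  — 371 already seen; the sequence cycles without reaching 1.

not 3-happy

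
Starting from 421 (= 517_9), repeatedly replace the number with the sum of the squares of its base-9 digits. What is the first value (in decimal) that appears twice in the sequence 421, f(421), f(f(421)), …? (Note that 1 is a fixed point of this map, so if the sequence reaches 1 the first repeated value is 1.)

65

421 = (5,1,7)_9 → 5² + 1² + 7² = 25 + 1 + 49 = 75
75 = (8,3)_9 → 8² + 3² = 64 + 9 = 73
73 = (8,1)_9 → 8² + 1² = 64 + 1 = 65
65 = (7,2)_9 → 7² + 2² = 49 + 4 = 53
53 = (5,8)_9 → 5² + 8² = 25 + 64 = 89
89 = (1,0,8)_9 → 1² + 0² + 8² = 1 + 0 + 64 = 65  — 65 already appeared earlier.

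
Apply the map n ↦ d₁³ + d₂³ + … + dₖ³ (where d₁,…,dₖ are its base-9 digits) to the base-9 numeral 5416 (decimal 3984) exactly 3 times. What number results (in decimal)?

126

3984 = (5,4,1,6)_9 → 5³ + 4³ + 1³ + 6³ = 125 + 64 + 1 + 216 = 406
406 = (5,0,1)_9 → 5³ + 0³ + 1³ = 125 + 0 + 1 = 126
126 = (1,5,0)_9 → 1³ + 5³ + 0³ = 1 + 125 + 0 = 126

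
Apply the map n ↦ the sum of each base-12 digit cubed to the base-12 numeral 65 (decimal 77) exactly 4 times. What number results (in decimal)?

77 = (6,5)_12 → 6³ + 5³ = 341
341 = (2,4,5)_12 → 2³ + 4³ + 5³ = 197
197 = (1,4,5)_12 → 1³ + 4³ + 5³ = 190
190 = (1,3,10)_12 → 1³ + 3³ + 10³ = 1028

1028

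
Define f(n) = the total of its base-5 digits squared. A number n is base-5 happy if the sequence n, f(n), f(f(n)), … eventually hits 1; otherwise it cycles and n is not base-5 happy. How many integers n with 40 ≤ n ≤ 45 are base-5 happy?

40: 40 → 10 → 4 → 16 → 10  — not base-5 happy
41: 41 → 11 → 5 → 1  — base-5 happy
42: 42 → 14 → 20 → 16 → 10 → 4 → 16  — not base-5 happy
43: 43 → 19 → 25 → 1  — base-5 happy
44: 44 → 26 → 2 → 4 → 16 → 10 → 4  — not base-5 happy
45: 45 → 17 → 13 → 13  — not base-5 happy
base-5 happy: 41, 43

2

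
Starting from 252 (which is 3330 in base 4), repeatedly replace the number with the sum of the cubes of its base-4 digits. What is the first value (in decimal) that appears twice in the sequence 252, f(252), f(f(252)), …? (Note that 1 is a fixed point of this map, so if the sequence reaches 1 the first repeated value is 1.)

252 = (3,3,3,0)_4 → 3³ + 3³ + 3³ + 0³ = 81
81 = (1,1,0,1)_4 → 1³ + 1³ + 0³ + 1³ = 3
3 = (3)_4 → 3³ = 27
27 = (1,2,3)_4 → 1³ + 2³ + 3³ = 36
36 = (2,1,0)_4 → 2³ + 1³ + 0³ = 9
9 = (2,1)_4 → 2³ + 1³ = 9  — 9 already appeared earlier.

9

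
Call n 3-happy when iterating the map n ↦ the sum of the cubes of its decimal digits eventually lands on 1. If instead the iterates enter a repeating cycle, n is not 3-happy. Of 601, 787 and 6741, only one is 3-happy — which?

787

601: 601 → 217 → 352 → 160 → 217  — repeats 217 (not 3-happy)
787: 787 → 1198 → 1243 → 100 → 1  — reaches 1 (3-happy)
6741: 6741 → 624 → 288 → 1032 → 36 → 243 → 99 → 1458 → 702 → 351 → 153 → 153  — repeats 153 (not 3-happy)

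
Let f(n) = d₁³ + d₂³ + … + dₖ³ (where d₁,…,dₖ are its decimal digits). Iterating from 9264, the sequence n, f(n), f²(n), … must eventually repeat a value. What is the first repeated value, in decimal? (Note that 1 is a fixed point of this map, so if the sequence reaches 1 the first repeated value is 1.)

9264 → 9³ + 2³ + 6³ + 4³ = 729 + 8 + 216 + 64 = 1017
1017 → 1³ + 0³ + 1³ + 7³ = 1 + 0 + 1 + 343 = 345
345 → 3³ + 4³ + 5³ = 27 + 64 + 125 = 216
216 → 2³ + 1³ + 6³ = 8 + 1 + 216 = 225
225 → 2³ + 2³ + 5³ = 8 + 8 + 125 = 141
141 → 1³ + 4³ + 1³ = 1 + 64 + 1 = 66
66 → 6³ + 6³ = 216 + 216 = 432
432 → 4³ + 3³ + 2³ = 64 + 27 + 8 = 99
99 → 9³ + 9³ = 729 + 729 = 1458
1458 → 1³ + 4³ + 5³ + 8³ = 1 + 64 + 125 + 512 = 702
702 → 7³ + 0³ + 2³ = 343 + 0 + 8 = 351
351 → 3³ + 5³ + 1³ = 27 + 125 + 1 = 153
153 → 1³ + 5³ + 3³ = 1 + 125 + 27 = 153  — 153 already appeared earlier.

153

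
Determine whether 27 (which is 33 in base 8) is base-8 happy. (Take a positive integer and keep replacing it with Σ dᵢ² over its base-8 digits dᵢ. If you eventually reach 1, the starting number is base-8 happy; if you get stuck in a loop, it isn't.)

27 = (3,3)_8 → 3² + 3² = 18
18 = (2,2)_8 → 2² + 2² = 8
8 = (1,0)_8 → 1² + 0² = 1  — reached 1.

base-8 happy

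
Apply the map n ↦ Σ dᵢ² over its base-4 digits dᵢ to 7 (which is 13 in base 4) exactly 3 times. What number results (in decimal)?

7 = (1,3)_4 → 10
10 = (2,2)_4 → 8
8 = (2,0)_4 → 4

4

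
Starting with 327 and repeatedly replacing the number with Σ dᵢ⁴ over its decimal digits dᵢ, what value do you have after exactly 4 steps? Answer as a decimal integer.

6725

327 → 3⁴ + 2⁴ + 7⁴ = 2498
2498 → 2⁴ + 4⁴ + 9⁴ + 8⁴ = 10929
10929 → 1⁴ + 0⁴ + 9⁴ + 2⁴ + 9⁴ = 13139
13139 → 1⁴ + 3⁴ + 1⁴ + 3⁴ + 9⁴ = 6725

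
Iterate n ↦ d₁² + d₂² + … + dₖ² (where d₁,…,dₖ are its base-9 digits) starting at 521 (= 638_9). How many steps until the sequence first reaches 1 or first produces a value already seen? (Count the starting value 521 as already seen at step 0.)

8

521 = (6,3,8)_9 → 6² + 3² + 8² = 36 + 9 + 64 = 109
109 = (1,3,1)_9 → 1² + 3² + 1² = 1 + 9 + 1 = 11
11 = (1,2)_9 → 1² + 2² = 1 + 4 = 5
5 = (5)_9 → 5² = 25
25 = (2,7)_9 → 2² + 7² = 4 + 49 = 53
53 = (5,8)_9 → 5² + 8² = 25 + 64 = 89
89 = (1,0,8)_9 → 1² + 0² + 8² = 1 + 0 + 64 = 65
65 = (7,2)_9 → 7² + 2² = 49 + 4 = 53  — 53 repeats.
That took 8 steps.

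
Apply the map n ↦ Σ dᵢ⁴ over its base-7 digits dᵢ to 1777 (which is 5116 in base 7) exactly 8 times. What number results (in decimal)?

1459

1777 = (5,1,1,6)_7 → 5⁴ + 1⁴ + 1⁴ + 6⁴ = 1923
1923 = (5,4,1,5)_7 → 5⁴ + 4⁴ + 1⁴ + 5⁴ = 1507
1507 = (4,2,5,2)_7 → 4⁴ + 2⁴ + 5⁴ + 2⁴ = 913
913 = (2,4,4,3)_7 → 2⁴ + 4⁴ + 4⁴ + 3⁴ = 609
609 = (1,5,3,0)_7 → 1⁴ + 5⁴ + 3⁴ + 0⁴ = 707
707 = (2,0,3,0)_7 → 2⁴ + 0⁴ + 3⁴ + 0⁴ = 97
97 = (1,6,6)_7 → 1⁴ + 6⁴ + 6⁴ = 2593
2593 = (1,0,3,6,3)_7 → 1⁴ + 0⁴ + 3⁴ + 6⁴ + 3⁴ = 1459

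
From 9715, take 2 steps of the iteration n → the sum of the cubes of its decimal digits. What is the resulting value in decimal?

9715 → 9³ + 7³ + 1³ + 5³ = 729 + 343 + 1 + 125 = 1198
1198 → 1³ + 1³ + 9³ + 8³ = 1 + 1 + 729 + 512 = 1243

1243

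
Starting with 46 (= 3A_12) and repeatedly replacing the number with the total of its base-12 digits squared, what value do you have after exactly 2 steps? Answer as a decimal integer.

82

46 = (3,10)_12 → 109
109 = (9,1)_12 → 82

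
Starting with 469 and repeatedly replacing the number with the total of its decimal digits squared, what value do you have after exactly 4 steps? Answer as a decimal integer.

68

469 → 4² + 6² + 9² = 16 + 36 + 81 = 133
133 → 1² + 3² + 3² = 1 + 9 + 9 = 19
19 → 1² + 9² = 1 + 81 = 82
82 → 8² + 2² = 64 + 4 = 68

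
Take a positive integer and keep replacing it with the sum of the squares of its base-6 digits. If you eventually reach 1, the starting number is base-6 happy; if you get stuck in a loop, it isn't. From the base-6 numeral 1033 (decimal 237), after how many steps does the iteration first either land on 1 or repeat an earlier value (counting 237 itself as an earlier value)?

237 = (1,0,3,3)_6 → 1² + 0² + 3² + 3² = 1 + 0 + 9 + 9 = 19
19 = (3,1)_6 → 3² + 1² = 9 + 1 = 10
10 = (1,4)_6 → 1² + 4² = 1 + 16 = 17
17 = (2,5)_6 → 2² + 5² = 4 + 25 = 29
29 = (4,5)_6 → 4² + 5² = 16 + 25 = 41
41 = (1,0,5)_6 → 1² + 0² + 5² = 1 + 0 + 25 = 26
26 = (4,2)_6 → 4² + 2² = 16 + 4 = 20
20 = (3,2)_6 → 3² + 2² = 9 + 4 = 13
13 = (2,1)_6 → 2² + 1² = 4 + 1 = 5
5 = (5)_6 → 5² = 25
25 = (4,1)_6 → 4² + 1² = 16 + 1 = 17  — 17 repeats.
That took 11 steps.

11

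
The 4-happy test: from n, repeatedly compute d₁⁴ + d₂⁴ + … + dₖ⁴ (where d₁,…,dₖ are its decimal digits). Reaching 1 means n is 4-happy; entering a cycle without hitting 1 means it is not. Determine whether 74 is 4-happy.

74 → 2657
2657 → 4338
4338 → 4514
4514 → 1138
1138 → 4179
4179 → 9219
9219 → 13139
13139 → 6725
6725 → 4338  — 4338 already seen; the sequence cycles without reaching 1.

not 4-happy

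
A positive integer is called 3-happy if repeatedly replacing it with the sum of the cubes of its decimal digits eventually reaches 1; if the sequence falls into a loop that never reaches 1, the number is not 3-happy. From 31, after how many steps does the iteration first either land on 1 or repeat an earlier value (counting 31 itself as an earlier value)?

31 → 3³ + 1³ = 27 + 1 = 28
28 → 2³ + 8³ = 8 + 512 = 520
520 → 5³ + 2³ + 0³ = 125 + 8 + 0 = 133
133 → 1³ + 3³ + 3³ = 1 + 27 + 27 = 55
55 → 5³ + 5³ = 125 + 125 = 250
250 → 2³ + 5³ + 0³ = 8 + 125 + 0 = 133  — 133 repeats.
That took 6 steps.

6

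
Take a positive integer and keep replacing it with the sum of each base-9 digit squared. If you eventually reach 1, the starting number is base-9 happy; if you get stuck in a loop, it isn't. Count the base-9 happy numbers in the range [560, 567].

560: 560 → 104 → 30 → 18 → 4 → 16 → 50 → 50  (repeats 50)
561: 561 → 109 → 11 → 5 → 25 → 53 → 89 → 65 → 53  (repeats 53)
562: 562 → 116 → 74 → 68 → 74  (repeats 74)
563: 563 → 125 → 81 → 1  (reaches 1)
564: 564 → 136 → 38 → 20 → 8 → 64 → 50 → 50  (repeats 50)
565: 565 → 149 → 75 → 73 → 65 → 53 → 89 → 65  (repeats 65)
566: 566 → 164 → 8 → 64 → 50 → 50  (repeats 50)
567: 567 → 49 → 41 → 41  (repeats 41)
base-9 happy: 563

1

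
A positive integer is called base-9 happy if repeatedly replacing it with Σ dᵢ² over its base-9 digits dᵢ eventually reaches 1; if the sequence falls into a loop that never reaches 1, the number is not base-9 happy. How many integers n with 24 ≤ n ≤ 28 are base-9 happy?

24: 24 → 40 → 32 → 34 → 58 → 52 → 74 → 68 → 74  — not base-9 happy
25: 25 → 53 → 89 → 65 → 53  — not base-9 happy
26: 26 → 68 → 74 → 68  — not base-9 happy
27: 27 → 9 → 1  — base-9 happy
28: 28 → 10 → 2 → 4 → 16 → 50 → 50  — not base-9 happy
base-9 happy: 27

1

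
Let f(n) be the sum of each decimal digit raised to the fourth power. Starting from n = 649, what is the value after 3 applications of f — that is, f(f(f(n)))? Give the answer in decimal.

9219

649 → 6⁴ + 4⁴ + 9⁴ = 1296 + 256 + 6561 = 8113
8113 → 8⁴ + 1⁴ + 1⁴ + 3⁴ = 4096 + 1 + 1 + 81 = 4179
4179 → 4⁴ + 1⁴ + 7⁴ + 9⁴ = 256 + 1 + 2401 + 6561 = 9219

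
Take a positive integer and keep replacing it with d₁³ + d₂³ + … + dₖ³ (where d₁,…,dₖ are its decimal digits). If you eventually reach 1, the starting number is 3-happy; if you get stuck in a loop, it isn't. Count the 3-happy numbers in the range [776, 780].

1

776: 776 → 902 → 737 → 713 → 371 → 371  — not 3-happy
777: 777 → 1029 → 738 → 882 → 1032 → 36 → 243 → 99 → 1458 → 702 → 351 → 153 → 153  — not 3-happy
778: 778 → 1198 → 1243 → 100 → 1  — 3-happy
779: 779 → 1415 → 191 → 731 → 371 → 371  — not 3-happy
780: 780 → 855 → 762 → 567 → 684 → 792 → 1080 → 513 → 153 → 153  — not 3-happy
3-happy: 778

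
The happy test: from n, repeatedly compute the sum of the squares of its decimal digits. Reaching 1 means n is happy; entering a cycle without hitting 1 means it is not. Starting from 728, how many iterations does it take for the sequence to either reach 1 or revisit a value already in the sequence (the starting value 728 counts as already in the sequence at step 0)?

728 → 7² + 2² + 8² = 49 + 4 + 64 = 117
117 → 1² + 1² + 7² = 1 + 1 + 49 = 51
51 → 5² + 1² = 25 + 1 = 26
26 → 2² + 6² = 4 + 36 = 40
40 → 4² + 0² = 16 + 0 = 16
16 → 1² + 6² = 1 + 36 = 37
37 → 3² + 7² = 9 + 49 = 58
58 → 5² + 8² = 25 + 64 = 89
89 → 8² + 9² = 64 + 81 = 145
145 → 1² + 4² + 5² = 1 + 16 + 25 = 42
42 → 4² + 2² = 16 + 4 = 20
20 → 2² + 0² = 4 + 0 = 4
4 → 4² = 16  — 16 repeats.
That took 13 steps.

13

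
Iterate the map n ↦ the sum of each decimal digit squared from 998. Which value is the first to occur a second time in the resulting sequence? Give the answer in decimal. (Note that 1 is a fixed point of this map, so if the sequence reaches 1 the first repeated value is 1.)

1

998 → 226
226 → 44
44 → 32
32 → 13
13 → 10
10 → 1  — reached the fixed point 1.
1 → 1, so 1 is the first repeated value.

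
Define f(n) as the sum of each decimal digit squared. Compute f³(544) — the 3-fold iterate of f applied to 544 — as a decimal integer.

65

544 → 57
57 → 74
74 → 65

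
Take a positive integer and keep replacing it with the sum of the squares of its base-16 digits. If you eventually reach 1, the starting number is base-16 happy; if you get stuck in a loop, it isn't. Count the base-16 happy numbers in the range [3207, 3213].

4

3207: 3207 → 257 → 2 → 4 → 16 → 1  (reaches 1)
3208: 3208 → 272 → 2 → 4 → 16 → 1  (reaches 1)
3209: 3209 → 289 → 6 → 36 → 20 → 17 → 2 → 4 → 16 → 1  (reaches 1)
3210: 3210 → 308 → 26 → 101 → 61 → 178 → 125 → 218 → 269 → 170 → 200 → 208 → 169 → 181 → 146 → 85 → 50 → 13 → 169  (repeats 169)
3211: 3211 → 329 → 98 → 40 → 68 → 32 → 4 → 16 → 1  (reaches 1)
3212: 3212 → 352 → 37 → 29 → 170 → 200 → 208 → 169 → 181 → 146 → 85 → 50 → 13 → 169  (repeats 169)
3213: 3213 → 377 → 131 → 73 → 97 → 37 → 29 → 170 → 200 → 208 → 169 → 181 → 146 → 85 → 50 → 13 → 169  (repeats 169)
base-16 happy: 3207, 3208, 3209, 3211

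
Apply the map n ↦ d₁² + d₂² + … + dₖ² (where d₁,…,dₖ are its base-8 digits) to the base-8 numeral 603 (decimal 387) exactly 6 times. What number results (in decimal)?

387 = (6,0,3)_8 → 6² + 0² + 3² = 45
45 = (5,5)_8 → 5² + 5² = 50
50 = (6,2)_8 → 6² + 2² = 40
40 = (5,0)_8 → 5² + 0² = 25
25 = (3,1)_8 → 3² + 1² = 10
10 = (1,2)_8 → 1² + 2² = 5

5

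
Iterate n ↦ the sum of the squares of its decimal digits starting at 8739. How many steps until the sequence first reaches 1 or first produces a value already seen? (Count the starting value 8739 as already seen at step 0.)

4

8739 → 8² + 7² + 3² + 9² = 203
203 → 2² + 0² + 3² = 13
13 → 1² + 3² = 10
10 → 1² + 0² = 1  — reached 1.
That took 4 steps.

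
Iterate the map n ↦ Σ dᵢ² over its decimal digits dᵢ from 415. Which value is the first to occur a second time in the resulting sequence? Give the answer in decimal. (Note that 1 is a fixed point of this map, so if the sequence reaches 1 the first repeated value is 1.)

42

415 → 4² + 1² + 5² = 16 + 1 + 25 = 42
42 → 4² + 2² = 16 + 4 = 20
20 → 2² + 0² = 4 + 0 = 4
4 → 4² = 16
16 → 1² + 6² = 1 + 36 = 37
37 → 3² + 7² = 9 + 49 = 58
58 → 5² + 8² = 25 + 64 = 89
89 → 8² + 9² = 64 + 81 = 145
145 → 1² + 4² + 5² = 1 + 16 + 25 = 42  — 42 already appeared earlier.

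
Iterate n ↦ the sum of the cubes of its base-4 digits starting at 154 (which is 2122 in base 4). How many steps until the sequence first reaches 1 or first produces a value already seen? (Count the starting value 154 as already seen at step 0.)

154 = (2,1,2,2)_4 → 2³ + 1³ + 2³ + 2³ = 8 + 1 + 8 + 8 = 25
25 = (1,2,1)_4 → 1³ + 2³ + 1³ = 1 + 8 + 1 = 10
10 = (2,2)_4 → 2³ + 2³ = 8 + 8 = 16
16 = (1,0,0)_4 → 1³ + 0³ + 0³ = 1 + 0 + 0 = 1  — reached 1.
That took 4 steps.

4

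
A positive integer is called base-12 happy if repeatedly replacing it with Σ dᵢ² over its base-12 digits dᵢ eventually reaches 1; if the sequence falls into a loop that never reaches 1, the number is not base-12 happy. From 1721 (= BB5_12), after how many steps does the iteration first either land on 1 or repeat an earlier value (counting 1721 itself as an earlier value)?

1721 = (11,11,5)_12 → 11² + 11² + 5² = 267
267 = (1,10,3)_12 → 1² + 10² + 3² = 110
110 = (9,2)_12 → 9² + 2² = 85
85 = (7,1)_12 → 7² + 1² = 50
50 = (4,2)_12 → 4² + 2² = 20
20 = (1,8)_12 → 1² + 8² = 65
65 = (5,5)_12 → 5² + 5² = 50  — 50 repeats.
That took 7 steps.

7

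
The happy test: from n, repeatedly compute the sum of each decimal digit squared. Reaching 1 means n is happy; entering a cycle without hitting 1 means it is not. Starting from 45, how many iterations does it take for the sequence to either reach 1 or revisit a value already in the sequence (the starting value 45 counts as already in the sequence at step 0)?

45 → 4² + 5² = 16 + 25 = 41
41 → 4² + 1² = 16 + 1 = 17
17 → 1² + 7² = 1 + 49 = 50
50 → 5² + 0² = 25 + 0 = 25
25 → 2² + 5² = 4 + 25 = 29
29 → 2² + 9² = 4 + 81 = 85
85 → 8² + 5² = 64 + 25 = 89
89 → 8² + 9² = 64 + 81 = 145
145 → 1² + 4² + 5² = 1 + 16 + 25 = 42
42 → 4² + 2² = 16 + 4 = 20
20 → 2² + 0² = 4 + 0 = 4
4 → 4² = 16
16 → 1² + 6² = 1 + 36 = 37
37 → 3² + 7² = 9 + 49 = 58
58 → 5² + 8² = 25 + 64 = 89  — 89 repeats.
That took 15 steps.

15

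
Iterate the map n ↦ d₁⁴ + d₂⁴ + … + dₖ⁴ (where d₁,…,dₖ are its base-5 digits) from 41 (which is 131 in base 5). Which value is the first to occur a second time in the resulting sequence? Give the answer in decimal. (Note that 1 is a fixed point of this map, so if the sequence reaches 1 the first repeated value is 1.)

41 = (1,3,1)_5 → 1⁴ + 3⁴ + 1⁴ = 1 + 81 + 1 = 83
83 = (3,1,3)_5 → 3⁴ + 1⁴ + 3⁴ = 81 + 1 + 81 = 163
163 = (1,1,2,3)_5 → 1⁴ + 1⁴ + 2⁴ + 3⁴ = 1 + 1 + 16 + 81 = 99
99 = (3,4,4)_5 → 3⁴ + 4⁴ + 4⁴ = 81 + 256 + 256 = 593
593 = (4,3,3,3)_5 → 4⁴ + 3⁴ + 3⁴ + 3⁴ = 256 + 81 + 81 + 81 = 499
499 = (3,4,4,4)_5 → 3⁴ + 4⁴ + 4⁴ + 4⁴ = 81 + 256 + 256 + 256 = 849
849 = (1,1,3,4,4)_5 → 1⁴ + 1⁴ + 3⁴ + 4⁴ + 4⁴ = 1 + 1 + 81 + 256 + 256 = 595
595 = (4,3,4,0)_5 → 4⁴ + 3⁴ + 4⁴ + 0⁴ = 256 + 81 + 256 + 0 = 593  — 593 already appeared earlier.

593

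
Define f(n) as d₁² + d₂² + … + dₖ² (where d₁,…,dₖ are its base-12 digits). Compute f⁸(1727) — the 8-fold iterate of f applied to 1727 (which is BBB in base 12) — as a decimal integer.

1727 = (11,11,11)_12 → 11² + 11² + 11² = 363
363 = (2,6,3)_12 → 2² + 6² + 3² = 49
49 = (4,1)_12 → 4² + 1² = 17
17 = (1,5)_12 → 1² + 5² = 26
26 = (2,2)_12 → 2² + 2² = 8
8 = (8)_12 → 8² = 64
64 = (5,4)_12 → 5² + 4² = 41
41 = (3,5)_12 → 3² + 5² = 34

34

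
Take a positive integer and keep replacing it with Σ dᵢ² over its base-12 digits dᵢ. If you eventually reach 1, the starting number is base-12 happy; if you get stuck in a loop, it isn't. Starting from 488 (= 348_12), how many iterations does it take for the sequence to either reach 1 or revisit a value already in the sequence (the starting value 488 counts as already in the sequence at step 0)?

488 = (3,4,8)_12 → 3² + 4² + 8² = 9 + 16 + 64 = 89
89 = (7,5)_12 → 7² + 5² = 49 + 25 = 74
74 = (6,2)_12 → 6² + 2² = 36 + 4 = 40
40 = (3,4)_12 → 3² + 4² = 9 + 16 = 25
25 = (2,1)_12 → 2² + 1² = 4 + 1 = 5
5 = (5)_12 → 5² = 25  — 25 repeats.
That took 6 steps.

6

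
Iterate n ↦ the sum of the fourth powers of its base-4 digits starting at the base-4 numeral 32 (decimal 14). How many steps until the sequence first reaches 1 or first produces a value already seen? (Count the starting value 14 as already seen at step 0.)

6

14 = (3,2)_4 → 97
97 = (1,2,0,1)_4 → 18
18 = (1,0,2)_4 → 17
17 = (1,0,1)_4 → 2
2 = (2)_4 → 16
16 = (1,0,0)_4 → 1  — reached 1.
That took 6 steps.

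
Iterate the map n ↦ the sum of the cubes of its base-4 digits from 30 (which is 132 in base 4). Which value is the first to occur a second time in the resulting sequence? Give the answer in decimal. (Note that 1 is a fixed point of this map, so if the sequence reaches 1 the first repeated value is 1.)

9

30 = (1,3,2)_4 → 1³ + 3³ + 2³ = 1 + 27 + 8 = 36
36 = (2,1,0)_4 → 2³ + 1³ + 0³ = 8 + 1 + 0 = 9
9 = (2,1)_4 → 2³ + 1³ = 8 + 1 = 9  — 9 already appeared earlier.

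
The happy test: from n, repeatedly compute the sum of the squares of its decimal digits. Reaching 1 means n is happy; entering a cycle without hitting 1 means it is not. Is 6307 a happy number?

happy

6307 → 94
94 → 97
97 → 130
130 → 10
10 → 1  — reached 1.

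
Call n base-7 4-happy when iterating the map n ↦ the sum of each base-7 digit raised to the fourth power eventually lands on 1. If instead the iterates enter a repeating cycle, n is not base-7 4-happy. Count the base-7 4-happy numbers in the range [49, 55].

49: 49 → 1  — base-7 4-happy
50: 50 → 2 → 16 → 32 → 512 → 164 → 178 → 418 → 708 → 98 → 16  — not base-7 4-happy
51: 51 → 17 → 97 → 2593 → 1459 → 963 → 1153 → 803 → 673 → 1923 → 1507 → 913 → 609 → 707 → 97  — not base-7 4-happy
52: 52 → 82 → 882 → 272 → 2002 → 2546 → 1938 → 2258 → 1808 → 1938  — not base-7 4-happy
53: 53 → 257 → 1251 → 1043 → 97 → 2593 → 1459 → 963 → 1153 → 803 → 673 → 1923 → 1507 → 913 → 609 → 707 → 97  — not base-7 4-happy
54: 54 → 626 → 1332 → 1394 → 338 → 2608 → 514 → 244 → 2848 → 1314 → 1956 → 2258 → 1808 → 1938 → 2258  — not base-7 4-happy
55: 55 → 1297 → 803 → 673 → 1923 → 1507 → 913 → 609 → 707 → 97 → 2593 → 1459 → 963 → 1153 → 803  — not base-7 4-happy
base-7 4-happy: 49

1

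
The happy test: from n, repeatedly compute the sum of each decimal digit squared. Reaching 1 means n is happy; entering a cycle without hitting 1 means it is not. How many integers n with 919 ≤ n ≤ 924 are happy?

2

919: 919 → 163 → 46 → 52 → 29 → 85 → 89 → 145 → 42 → 20 → 4 → 16 → 37 → 58 → 89  — not happy
920: 920 → 85 → 89 → 145 → 42 → 20 → 4 → 16 → 37 → 58 → 89  — not happy
921: 921 → 86 → 100 → 1  — happy
922: 922 → 89 → 145 → 42 → 20 → 4 → 16 → 37 → 58 → 89  — not happy
923: 923 → 94 → 97 → 130 → 10 → 1  — happy
924: 924 → 101 → 2 → 4 → 16 → 37 → 58 → 89 → 145 → 42 → 20 → 4  — not happy
happy: 921, 923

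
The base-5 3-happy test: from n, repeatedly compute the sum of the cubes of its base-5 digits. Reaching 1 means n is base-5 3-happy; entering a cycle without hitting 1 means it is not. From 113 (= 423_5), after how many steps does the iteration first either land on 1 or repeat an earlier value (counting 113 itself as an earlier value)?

8

113 = (4,2,3)_5 → 4³ + 2³ + 3³ = 99
99 = (3,4,4)_5 → 3³ + 4³ + 4³ = 155
155 = (1,1,1,0)_5 → 1³ + 1³ + 1³ + 0³ = 3
3 = (3)_5 → 3³ = 27
27 = (1,0,2)_5 → 1³ + 0³ + 2³ = 9
9 = (1,4)_5 → 1³ + 4³ = 65
65 = (2,3,0)_5 → 2³ + 3³ + 0³ = 35
35 = (1,2,0)_5 → 1³ + 2³ + 0³ = 9  — 9 repeats.
That took 8 steps.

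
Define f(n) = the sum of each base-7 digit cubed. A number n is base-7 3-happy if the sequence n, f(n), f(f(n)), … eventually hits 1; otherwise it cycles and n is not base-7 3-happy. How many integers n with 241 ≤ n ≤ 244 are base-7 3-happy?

241: 241 → 307 → 433 → 343 → 1  (reaches 1)
242: 242 → 344 → 2 → 8 → 2  (repeats 2)
243: 243 → 405 → 219 → 99 → 9 → 9  (repeats 9)
244: 244 → 496 → 244  (repeats 244)
base-7 3-happy: 241

1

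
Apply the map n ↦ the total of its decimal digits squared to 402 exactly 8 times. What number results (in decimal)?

42

402 → 4² + 0² + 2² = 16 + 0 + 4 = 20
20 → 2² + 0² = 4 + 0 = 4
4 → 4² = 16
16 → 1² + 6² = 1 + 36 = 37
37 → 3² + 7² = 9 + 49 = 58
58 → 5² + 8² = 25 + 64 = 89
89 → 8² + 9² = 64 + 81 = 145
145 → 1² + 4² + 5² = 1 + 16 + 25 = 42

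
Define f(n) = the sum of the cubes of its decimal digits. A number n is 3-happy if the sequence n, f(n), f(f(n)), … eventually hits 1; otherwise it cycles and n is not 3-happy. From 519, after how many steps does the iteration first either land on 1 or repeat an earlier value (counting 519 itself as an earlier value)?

519 → 855
855 → 762
762 → 567
567 → 684
684 → 792
792 → 1080
1080 → 513
513 → 153
153 → 153  — 153 repeats.
That took 9 steps.

9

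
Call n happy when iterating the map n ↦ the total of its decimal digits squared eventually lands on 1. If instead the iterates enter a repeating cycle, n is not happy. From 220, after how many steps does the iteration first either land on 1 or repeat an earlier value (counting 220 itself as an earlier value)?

220 → 2² + 2² + 0² = 4 + 4 + 0 = 8
8 → 8² = 64
64 → 6² + 4² = 36 + 16 = 52
52 → 5² + 2² = 25 + 4 = 29
29 → 2² + 9² = 4 + 81 = 85
85 → 8² + 5² = 64 + 25 = 89
89 → 8² + 9² = 64 + 81 = 145
145 → 1² + 4² + 5² = 1 + 16 + 25 = 42
42 → 4² + 2² = 16 + 4 = 20
20 → 2² + 0² = 4 + 0 = 4
4 → 4² = 16
16 → 1² + 6² = 1 + 36 = 37
37 → 3² + 7² = 9 + 49 = 58
58 → 5² + 8² = 25 + 64 = 89  — 89 repeats.
That took 14 steps.

14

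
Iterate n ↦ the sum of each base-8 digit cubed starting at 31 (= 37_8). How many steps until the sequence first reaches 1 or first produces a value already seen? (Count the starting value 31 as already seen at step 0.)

14

31 = (3,7)_8 → 3³ + 7³ = 27 + 343 = 370
370 = (5,6,2)_8 → 5³ + 6³ + 2³ = 125 + 216 + 8 = 349
349 = (5,3,5)_8 → 5³ + 3³ + 5³ = 125 + 27 + 125 = 277
277 = (4,2,5)_8 → 4³ + 2³ + 5³ = 64 + 8 + 125 = 197
197 = (3,0,5)_8 → 3³ + 0³ + 5³ = 27 + 0 + 125 = 152
152 = (2,3,0)_8 → 2³ + 3³ + 0³ = 8 + 27 + 0 = 35
35 = (4,3)_8 → 4³ + 3³ = 64 + 27 = 91
91 = (1,3,3)_8 → 1³ + 3³ + 3³ = 1 + 27 + 27 = 55
55 = (6,7)_8 → 6³ + 7³ = 216 + 343 = 559
559 = (1,0,5,7)_8 → 1³ + 0³ + 5³ + 7³ = 1 + 0 + 125 + 343 = 469
469 = (7,2,5)_8 → 7³ + 2³ + 5³ = 343 + 8 + 125 = 476
476 = (7,3,4)_8 → 7³ + 3³ + 4³ = 343 + 27 + 64 = 434
434 = (6,6,2)_8 → 6³ + 6³ + 2³ = 216 + 216 + 8 = 440
440 = (6,7,0)_8 → 6³ + 7³ + 0³ = 216 + 343 + 0 = 559  — 559 repeats.
That took 14 steps.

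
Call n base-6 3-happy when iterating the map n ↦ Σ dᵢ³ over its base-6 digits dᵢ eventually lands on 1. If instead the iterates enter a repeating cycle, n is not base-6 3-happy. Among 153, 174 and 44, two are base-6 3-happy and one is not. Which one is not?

44

153: 153 → 92 → 43 → 3 → 27 → 91 → 36 → 1  — reaches 1 (base-6 3-happy)
174: 174 → 189 → 153 → 92 → 43 → 3 → 27 → 91 → 36 → 1  — reaches 1 (base-6 3-happy)
44: 44 → 10 → 65 → 190 → 190  — repeats 190 (not base-6 3-happy)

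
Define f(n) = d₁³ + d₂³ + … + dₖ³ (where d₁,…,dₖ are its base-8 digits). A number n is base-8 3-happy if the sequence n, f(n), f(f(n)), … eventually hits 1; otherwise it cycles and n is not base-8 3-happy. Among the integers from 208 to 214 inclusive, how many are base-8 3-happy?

208: 208 → 35 → 91 → 55 → 559 → 469 → 476 → 434 → 440 → 559  — not base-8 3-happy
209: 209 → 36 → 128 → 8 → 1  — base-8 3-happy
210: 210 → 43 → 152 → 35 → 91 → 55 → 559 → 469 → 476 → 434 → 440 → 559  — not base-8 3-happy
211: 211 → 62 → 559 → 469 → 476 → 434 → 440 → 559  — not base-8 3-happy
212: 212 → 99 → 92 → 92  — not base-8 3-happy
213: 213 → 160 → 72 → 2 → 8 → 1  — base-8 3-happy
214: 214 → 251 → 397 → 342 → 349 → 277 → 197 → 152 → 35 → 91 → 55 → 559 → 469 → 476 → 434 → 440 → 559  — not base-8 3-happy
base-8 3-happy: 209, 213

2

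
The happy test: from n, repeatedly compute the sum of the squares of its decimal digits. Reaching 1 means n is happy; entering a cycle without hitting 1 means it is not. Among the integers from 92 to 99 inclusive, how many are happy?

92: 92 → 85 → 89 → 145 → 42 → 20 → 4 → 16 → 37 → 58 → 89  (repeats 89)
93: 93 → 90 → 81 → 65 → 61 → 37 → 58 → 89 → 145 → 42 → 20 → 4 → 16 → 37  (repeats 37)
94: 94 → 97 → 130 → 10 → 1  (reaches 1)
95: 95 → 106 → 37 → 58 → 89 → 145 → 42 → 20 → 4 → 16 → 37  (repeats 37)
96: 96 → 117 → 51 → 26 → 40 → 16 → 37 → 58 → 89 → 145 → 42 → 20 → 4 → 16  (repeats 16)
97: 97 → 130 → 10 → 1  (reaches 1)
98: 98 → 145 → 42 → 20 → 4 → 16 → 37 → 58 → 89 → 145  (repeats 145)
99: 99 → 162 → 41 → 17 → 50 → 25 → 29 → 85 → 89 → 145 → 42 → 20 → 4 → 16 → 37 → 58 → 89  (repeats 89)
happy: 94, 97

2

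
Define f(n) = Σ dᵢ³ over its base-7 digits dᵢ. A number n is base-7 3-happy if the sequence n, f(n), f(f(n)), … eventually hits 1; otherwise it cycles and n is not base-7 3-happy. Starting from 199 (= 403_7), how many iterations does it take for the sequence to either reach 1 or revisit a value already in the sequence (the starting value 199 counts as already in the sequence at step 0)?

3

199 = (4,0,3)_7 → 4³ + 0³ + 3³ = 91
91 = (1,6,0)_7 → 1³ + 6³ + 0³ = 217
217 = (4,3,0)_7 → 4³ + 3³ + 0³ = 91  — 91 repeats.
That took 3 steps.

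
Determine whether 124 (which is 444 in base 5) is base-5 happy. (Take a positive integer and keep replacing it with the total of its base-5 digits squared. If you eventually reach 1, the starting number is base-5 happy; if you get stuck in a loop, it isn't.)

124 = (4,4,4)_5 → 4² + 4² + 4² = 48
48 = (1,4,3)_5 → 1² + 4² + 3² = 26
26 = (1,0,1)_5 → 1² + 0² + 1² = 2
2 = (2)_5 → 2² = 4
4 = (4)_5 → 4² = 16
16 = (3,1)_5 → 3² + 1² = 10
10 = (2,0)_5 → 2² + 0² = 4  — 4 already seen; the sequence cycles without reaching 1.

not base-5 happy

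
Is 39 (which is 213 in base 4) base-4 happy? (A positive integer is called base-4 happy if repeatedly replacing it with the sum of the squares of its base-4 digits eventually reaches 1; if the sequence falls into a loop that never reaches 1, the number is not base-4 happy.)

39 = (2,1,3)_4 → 2² + 1² + 3² = 4 + 1 + 9 = 14
14 = (3,2)_4 → 3² + 2² = 9 + 4 = 13
13 = (3,1)_4 → 3² + 1² = 9 + 1 = 10
10 = (2,2)_4 → 2² + 2² = 4 + 4 = 8
8 = (2,0)_4 → 2² + 0² = 4 + 0 = 4
4 = (1,0)_4 → 1² + 0² = 1 + 0 = 1  — reached 1.

base-4 happy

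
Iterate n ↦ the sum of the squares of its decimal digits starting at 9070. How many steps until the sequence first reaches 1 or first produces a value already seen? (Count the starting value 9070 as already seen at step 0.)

3

9070 → 9² + 0² + 7² + 0² = 130
130 → 1² + 3² + 0² = 10
10 → 1² + 0² = 1  — reached 1.
That took 3 steps.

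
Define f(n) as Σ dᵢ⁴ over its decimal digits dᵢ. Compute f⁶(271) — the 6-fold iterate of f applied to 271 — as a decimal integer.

271 → 2⁴ + 7⁴ + 1⁴ = 16 + 2401 + 1 = 2418
2418 → 2⁴ + 4⁴ + 1⁴ + 8⁴ = 16 + 256 + 1 + 4096 = 4369
4369 → 4⁴ + 3⁴ + 6⁴ + 9⁴ = 256 + 81 + 1296 + 6561 = 8194
8194 → 8⁴ + 1⁴ + 9⁴ + 4⁴ = 4096 + 1 + 6561 + 256 = 10914
10914 → 1⁴ + 0⁴ + 9⁴ + 1⁴ + 4⁴ = 1 + 0 + 6561 + 1 + 256 = 6819
6819 → 6⁴ + 8⁴ + 1⁴ + 9⁴ = 1296 + 4096 + 1 + 6561 = 11954

11954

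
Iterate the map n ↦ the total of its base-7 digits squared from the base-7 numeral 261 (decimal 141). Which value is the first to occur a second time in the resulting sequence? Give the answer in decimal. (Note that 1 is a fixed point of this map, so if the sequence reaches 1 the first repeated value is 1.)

45

141 = (2,6,1)_7 → 2² + 6² + 1² = 41
41 = (5,6)_7 → 5² + 6² = 61
61 = (1,1,5)_7 → 1² + 1² + 5² = 27
27 = (3,6)_7 → 3² + 6² = 45
45 = (6,3)_7 → 6² + 3² = 45  — 45 already appeared earlier.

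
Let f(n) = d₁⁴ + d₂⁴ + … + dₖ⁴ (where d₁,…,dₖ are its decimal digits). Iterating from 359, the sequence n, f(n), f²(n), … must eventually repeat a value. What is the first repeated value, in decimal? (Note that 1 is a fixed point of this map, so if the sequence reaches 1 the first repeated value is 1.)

13139

359 → 3⁴ + 5⁴ + 9⁴ = 81 + 625 + 6561 = 7267
7267 → 7⁴ + 2⁴ + 6⁴ + 7⁴ = 2401 + 16 + 1296 + 2401 = 6114
6114 → 6⁴ + 1⁴ + 1⁴ + 4⁴ = 1296 + 1 + 1 + 256 = 1554
1554 → 1⁴ + 5⁴ + 5⁴ + 4⁴ = 1 + 625 + 625 + 256 = 1507
1507 → 1⁴ + 5⁴ + 0⁴ + 7⁴ = 1 + 625 + 0 + 2401 = 3027
3027 → 3⁴ + 0⁴ + 2⁴ + 7⁴ = 81 + 0 + 16 + 2401 = 2498
2498 → 2⁴ + 4⁴ + 9⁴ + 8⁴ = 16 + 256 + 6561 + 4096 = 10929
10929 → 1⁴ + 0⁴ + 9⁴ + 2⁴ + 9⁴ = 1 + 0 + 6561 + 16 + 6561 = 13139
13139 → 1⁴ + 3⁴ + 1⁴ + 3⁴ + 9⁴ = 1 + 81 + 1 + 81 + 6561 = 6725
6725 → 6⁴ + 7⁴ + 2⁴ + 5⁴ = 1296 + 2401 + 16 + 625 = 4338
4338 → 4⁴ + 3⁴ + 3⁴ + 8⁴ = 256 + 81 + 81 + 4096 = 4514
4514 → 4⁴ + 5⁴ + 1⁴ + 4⁴ = 256 + 625 + 1 + 256 = 1138
1138 → 1⁴ + 1⁴ + 3⁴ + 8⁴ = 1 + 1 + 81 + 4096 = 4179
4179 → 4⁴ + 1⁴ + 7⁴ + 9⁴ = 256 + 1 + 2401 + 6561 = 9219
9219 → 9⁴ + 2⁴ + 1⁴ + 9⁴ = 6561 + 16 + 1 + 6561 = 13139  — 13139 already appeared earlier.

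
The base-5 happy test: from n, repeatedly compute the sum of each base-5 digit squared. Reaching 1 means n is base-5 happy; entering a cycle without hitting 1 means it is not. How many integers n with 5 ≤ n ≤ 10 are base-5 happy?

5: 5 → 1  (reaches 1)
6: 6 → 2 → 4 → 16 → 10 → 4  (repeats 4)
7: 7 → 5 → 1  (reaches 1)
8: 8 → 10 → 4 → 16 → 10  (repeats 10)
9: 9 → 17 → 13 → 13  (repeats 13)
10: 10 → 4 → 16 → 10  (repeats 10)
base-5 happy: 5, 7

2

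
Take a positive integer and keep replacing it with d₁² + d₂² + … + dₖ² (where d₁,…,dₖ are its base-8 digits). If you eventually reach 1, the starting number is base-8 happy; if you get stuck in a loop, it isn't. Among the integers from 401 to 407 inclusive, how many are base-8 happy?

1

401: 401 → 41 → 26 → 13 → 26  — not base-8 happy
402: 402 → 44 → 41 → 26 → 13 → 26  — not base-8 happy
403: 403 → 49 → 37 → 41 → 26 → 13 → 26  — not base-8 happy
404: 404 → 56 → 49 → 37 → 41 → 26 → 13 → 26  — not base-8 happy
405: 405 → 65 → 2 → 4 → 16 → 4  — not base-8 happy
406: 406 → 76 → 18 → 8 → 1  — base-8 happy
407: 407 → 89 → 11 → 10 → 5 → 25 → 10  — not base-8 happy
base-8 happy: 406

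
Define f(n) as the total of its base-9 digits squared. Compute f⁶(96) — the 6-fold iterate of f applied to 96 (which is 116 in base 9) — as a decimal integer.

96 = (1,1,6)_9 → 1² + 1² + 6² = 38
38 = (4,2)_9 → 4² + 2² = 20
20 = (2,2)_9 → 2² + 2² = 8
8 = (8)_9 → 8² = 64
64 = (7,1)_9 → 7² + 1² = 50
50 = (5,5)_9 → 5² + 5² = 50

50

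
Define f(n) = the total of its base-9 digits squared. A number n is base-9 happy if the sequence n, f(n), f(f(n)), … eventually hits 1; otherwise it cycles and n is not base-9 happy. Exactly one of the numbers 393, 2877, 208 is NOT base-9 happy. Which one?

393: 393 → 101 → 9 → 1  — reaches 1 (base-9 happy)
2877: 2877 → 125 → 81 → 1  — reaches 1 (base-9 happy)
208: 208 → 30 → 18 → 4 → 16 → 50 → 50  — repeats 50 (not base-9 happy)

208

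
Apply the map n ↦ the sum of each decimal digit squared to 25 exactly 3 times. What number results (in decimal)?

25 → 2² + 5² = 4 + 25 = 29
29 → 2² + 9² = 4 + 81 = 85
85 → 8² + 5² = 64 + 25 = 89

89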